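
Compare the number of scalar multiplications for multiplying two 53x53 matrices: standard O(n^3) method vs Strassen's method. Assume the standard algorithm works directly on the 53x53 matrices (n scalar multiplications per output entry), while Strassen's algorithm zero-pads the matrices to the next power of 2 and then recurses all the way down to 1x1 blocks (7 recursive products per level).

Matrix multiplication for 53x53 matrices:

Strassen's algorithm requires power-of-2 dimensions. Pad 53x53 to 64x64 (next power of 2).

Standard algorithm: 53^3 = 148877 multiplications
Strassen's algorithm: 7^(log2(64)) = 7^6 = 117649 multiplications
Savings: 148877 - 117649 = 31228 multiplications

Standard: 148877 multiplications (53^3). Strassen: 117649 multiplications (7^6, after padding to 64x64). Strassen reduces 8 recursive multiplications to 7 at each level.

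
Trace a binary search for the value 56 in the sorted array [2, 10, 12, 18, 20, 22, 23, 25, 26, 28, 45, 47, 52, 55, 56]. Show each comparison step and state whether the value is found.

Binary search for 56 in [2, 10, 12, 18, 20, 22, 23, 25, 26, 28, 45, 47, 52, 55, 56]:

lo=0, hi=14, mid=7, arr[mid]=25 -> 25 < 56, search right half
lo=8, hi=14, mid=11, arr[mid]=47 -> 47 < 56, search right half
lo=12, hi=14, mid=13, arr[mid]=55 -> 55 < 56, search right half
lo=14, hi=14, mid=14, arr[mid]=56 -> Found target at index 14!

Binary search finds 56 at index 14 after 4 comparisons. The search repeatedly halves the search space by comparing with the middle element.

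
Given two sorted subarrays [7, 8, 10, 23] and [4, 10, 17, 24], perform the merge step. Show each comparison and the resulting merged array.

Merging process:

Compare 7 vs 4: take 4 from right. Merged: [4]
Compare 7 vs 10: take 7 from left. Merged: [4, 7]
Compare 8 vs 10: take 8 from left. Merged: [4, 7, 8]
Compare 10 vs 10: take 10 from left. Merged: [4, 7, 8, 10]
Compare 23 vs 10: take 10 from right. Merged: [4, 7, 8, 10, 10]
Compare 23 vs 17: take 17 from right. Merged: [4, 7, 8, 10, 10, 17]
Compare 23 vs 24: take 23 from left. Merged: [4, 7, 8, 10, 10, 17, 23]
Append remaining from right: [24]. Merged: [4, 7, 8, 10, 10, 17, 23, 24]

Final merged array: [4, 7, 8, 10, 10, 17, 23, 24]
Total comparisons: 7

The merged array is [4, 7, 8, 10, 10, 17, 23, 24], requiring 7 comparisons. The merge step runs in O(n) time where n is the total number of elements.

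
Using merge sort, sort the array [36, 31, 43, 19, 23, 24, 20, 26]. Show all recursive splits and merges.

Merge sort trace:

Split: [36, 31, 43, 19, 23, 24, 20, 26] -> [36, 31, 43, 19] and [23, 24, 20, 26]
  Split: [36, 31, 43, 19] -> [36, 31] and [43, 19]
    Split: [36, 31] -> [36] and [31]
    Merge: [36] + [31] -> [31, 36]
    Split: [43, 19] -> [43] and [19]
    Merge: [43] + [19] -> [19, 43]
  Merge: [31, 36] + [19, 43] -> [19, 31, 36, 43]
  Split: [23, 24, 20, 26] -> [23, 24] and [20, 26]
    Split: [23, 24] -> [23] and [24]
    Merge: [23] + [24] -> [23, 24]
    Split: [20, 26] -> [20] and [26]
    Merge: [20] + [26] -> [20, 26]
  Merge: [23, 24] + [20, 26] -> [20, 23, 24, 26]
Merge: [19, 31, 36, 43] + [20, 23, 24, 26] -> [19, 20, 23, 24, 26, 31, 36, 43]

Final sorted array: [19, 20, 23, 24, 26, 31, 36, 43]

The merge sort proceeds by recursively splitting the array and merging sorted halves.
After all merges, the sorted array is [19, 20, 23, 24, 26, 31, 36, 43].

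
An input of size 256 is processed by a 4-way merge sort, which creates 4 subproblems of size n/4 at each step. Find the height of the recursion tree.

For divide and conquer with division factor 4:

Problem sizes at each level:
Level 0: 256
Level 1: 64
Level 2: 16
Level 3: 4
Level 4: 1

The root is level 0 and the size-1 base case is level 4 (the tree spans levels 0 through 4, i.e. 5 levels counting the root), so the depth is the number of divisions: log_4(256) = 4

The recursion tree depth is log_4(256) = 4. At each level, the problem size is divided by 4, so it takes 4 divisions to reduce to a base case of size 1. The algorithm makes 4 recursive calls at each level.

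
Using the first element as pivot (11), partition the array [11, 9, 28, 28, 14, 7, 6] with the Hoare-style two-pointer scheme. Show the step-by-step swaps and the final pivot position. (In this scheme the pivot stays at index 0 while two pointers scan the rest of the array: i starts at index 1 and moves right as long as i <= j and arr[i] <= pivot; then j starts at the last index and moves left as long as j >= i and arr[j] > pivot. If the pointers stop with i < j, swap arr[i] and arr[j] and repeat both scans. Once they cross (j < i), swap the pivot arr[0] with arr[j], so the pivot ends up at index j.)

Hoare-style two-pointer partition with pivot = 11:

Initial array: [11, 9, 28, 28, 14, 7, 6]

Pointers start at i = 1, j = 6.
i stops at index 2 (arr[2]=28 > 11), j stops at index 6 (arr[6]=6 <= 11): swap arr[2] and arr[6], array becomes [11, 9, 6, 28, 14, 7, 28]
i stops at index 3 (arr[3]=28 > 11), j stops at index 5 (arr[5]=7 <= 11): swap arr[3] and arr[5], array becomes [11, 9, 6, 7, 14, 28, 28]
i ends at 4, j ends at 3: the pointers have crossed (j < i), so scanning stops.

Swap pivot arr[0] with arr[3] to place pivot at position 3: [7, 9, 6, 11, 14, 28, 28]
Pivot position: 3

After partitioning with pivot 11, the array becomes [7, 9, 6, 11, 14, 28, 28]. The pivot is placed at index 3. All elements to the left of the pivot are <= 11, and all elements to the right are > 11.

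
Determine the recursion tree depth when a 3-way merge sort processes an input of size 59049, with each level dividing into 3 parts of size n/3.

For divide and conquer with division factor 3:

Problem sizes at each level:
Level 0: 59049
Level 1: 19683
Level 2: 6561
Level 3: 2187
Level 4: 729
Level 5: 243
Level 6: 81
Level 7: 27
Level 8: 9
Level 9: 3
Level 10: 1

The root is level 0 and the size-1 base case is level 10 (the tree spans levels 0 through 10, i.e. 11 levels counting the root), so the depth is the number of divisions: log_3(59049) = 10

The recursion tree depth is log_3(59049) = 10. At each level, the problem size is divided by 3, so it takes 10 divisions to reduce to a base case of size 1. The algorithm makes 3 recursive calls at each level.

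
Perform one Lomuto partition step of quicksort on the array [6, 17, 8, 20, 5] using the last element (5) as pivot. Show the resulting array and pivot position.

Lomuto partition with pivot = 5:

Initial array: [6, 17, 8, 20, 5]

arr[0]=6 > 5: no swap
arr[1]=17 > 5: no swap
arr[2]=8 > 5: no swap
arr[3]=20 > 5: no swap

Place pivot at position 0: [5, 17, 8, 20, 6]
Pivot position: 0

After partitioning with pivot 5, the array becomes [5, 17, 8, 20, 6]. The pivot is placed at index 0. All elements to the left of the pivot are <= 5, and all elements to the right are > 5.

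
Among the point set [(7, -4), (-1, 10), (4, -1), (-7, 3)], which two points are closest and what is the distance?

Computing all pairwise distances among 4 points:

d((7, -4), (-1, 10)) = 16.1245
d((7, -4), (4, -1)) = 4.2426 <-- minimum
d((7, -4), (-7, 3)) = 15.6525
d((-1, 10), (4, -1)) = 12.083
d((-1, 10), (-7, 3)) = 9.2195
d((4, -1), (-7, 3)) = 11.7047

Closest pair: (7, -4) and (4, -1) with distance 4.2426

The closest pair is (7, -4) and (4, -1) with Euclidean distance 4.2426. For 4 points, brute-force pairwise comparison is shown above. For large n, the divide-and-conquer algorithm (sort by x, recurse on halves, check the dividing strip) achieves O(n log n).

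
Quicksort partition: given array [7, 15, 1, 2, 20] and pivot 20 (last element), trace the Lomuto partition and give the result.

Lomuto partition with pivot = 20:

Initial array: [7, 15, 1, 2, 20]

arr[0]=7 <= 20: swap with position 0, array becomes [7, 15, 1, 2, 20]
arr[1]=15 <= 20: swap with position 1, array becomes [7, 15, 1, 2, 20]
arr[2]=1 <= 20: swap with position 2, array becomes [7, 15, 1, 2, 20]
arr[3]=2 <= 20: swap with position 3, array becomes [7, 15, 1, 2, 20]

Place pivot at position 4: [7, 15, 1, 2, 20]
Pivot position: 4

After partitioning with pivot 20, the array becomes [7, 15, 1, 2, 20]. The pivot is placed at index 4. All elements to the left of the pivot are <= 20, and all elements to the right are > 20.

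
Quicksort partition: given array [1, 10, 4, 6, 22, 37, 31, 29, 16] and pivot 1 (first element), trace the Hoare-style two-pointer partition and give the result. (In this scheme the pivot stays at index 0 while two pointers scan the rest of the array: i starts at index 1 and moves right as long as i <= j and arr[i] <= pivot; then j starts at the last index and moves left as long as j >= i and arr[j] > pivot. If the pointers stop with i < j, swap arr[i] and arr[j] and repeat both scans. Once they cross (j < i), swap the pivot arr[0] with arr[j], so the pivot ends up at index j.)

Hoare-style two-pointer partition with pivot = 1:

Initial array: [1, 10, 4, 6, 22, 37, 31, 29, 16]

Pointers start at i = 1, j = 8.
i ends at 1, j ends at 0: the pointers have crossed (j < i), so scanning stops.

j = 0, so swapping arr[0] with arr[j] leaves the pivot at position 0: [1, 10, 4, 6, 22, 37, 31, 29, 16]
Pivot position: 0

After partitioning with pivot 1, the array becomes [1, 10, 4, 6, 22, 37, 31, 29, 16]. The pivot is placed at index 0. All elements to the left of the pivot are <= 1, and all elements to the right are > 1.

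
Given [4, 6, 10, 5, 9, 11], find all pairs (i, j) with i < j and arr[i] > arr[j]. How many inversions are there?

Finding inversions in [4, 6, 10, 5, 9, 11]:

(1, 3): arr[1]=6 > arr[3]=5
(2, 3): arr[2]=10 > arr[3]=5
(2, 4): arr[2]=10 > arr[4]=9

Total inversions: 3

The array has 3 inversion(s): (1,3), (2,3), (2,4). Each pair (i,j) satisfies i < j and arr[i] > arr[j].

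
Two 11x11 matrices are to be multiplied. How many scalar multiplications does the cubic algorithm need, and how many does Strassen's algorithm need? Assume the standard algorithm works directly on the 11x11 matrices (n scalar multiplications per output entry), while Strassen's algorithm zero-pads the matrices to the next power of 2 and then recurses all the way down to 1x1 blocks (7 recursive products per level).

Matrix multiplication for 11x11 matrices:

Strassen's algorithm requires power-of-2 dimensions. Pad 11x11 to 16x16 (next power of 2).

Standard algorithm: 11^3 = 1331 multiplications
Strassen's algorithm: 7^(log2(16)) = 7^4 = 2401 multiplications
Difference: 1331 - 2401 = -1070 (Strassen uses MORE here due to padding overhead — for small or just-over-power-of-2 n, padding can outweigh the per-level savings)

Standard: 1331 multiplications (11^3). Strassen: 2401 multiplications (7^4, after padding to 16x16). Strassen reduces 8 recursive multiplications to 7 at each level.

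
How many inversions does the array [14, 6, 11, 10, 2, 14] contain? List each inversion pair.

Finding inversions in [14, 6, 11, 10, 2, 14]:

(0, 1): arr[0]=14 > arr[1]=6
(0, 2): arr[0]=14 > arr[2]=11
(0, 3): arr[0]=14 > arr[3]=10
(0, 4): arr[0]=14 > arr[4]=2
(1, 4): arr[1]=6 > arr[4]=2
(2, 3): arr[2]=11 > arr[3]=10
(2, 4): arr[2]=11 > arr[4]=2
(3, 4): arr[3]=10 > arr[4]=2

Total inversions: 8

The array has 8 inversion(s): (0,1), (0,2), (0,3), (0,4), (1,4), (2,3), (2,4), (3,4). Each pair (i,j) satisfies i < j and arr[i] > arr[j].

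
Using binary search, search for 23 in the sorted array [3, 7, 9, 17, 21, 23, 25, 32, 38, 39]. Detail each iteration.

Binary search for 23 in [3, 7, 9, 17, 21, 23, 25, 32, 38, 39]:

lo=0, hi=9, mid=4, arr[mid]=21 -> 21 < 23, search right half
lo=5, hi=9, mid=7, arr[mid]=32 -> 32 > 23, search left half
lo=5, hi=6, mid=5, arr[mid]=23 -> Found target at index 5!

Binary search finds 23 at index 5 after 3 comparisons. The search repeatedly halves the search space by comparing with the middle element.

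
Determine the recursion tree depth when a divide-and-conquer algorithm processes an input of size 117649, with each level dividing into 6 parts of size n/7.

For divide and conquer with division factor 7:

Problem sizes at each level:
Level 0: 117649
Level 1: 16807
Level 2: 2401
Level 3: 343
Level 4: 49
Level 5: 7
Level 6: 1

The root is level 0 and the size-1 base case is level 6 (the tree spans levels 0 through 6, i.e. 7 levels counting the root), so the depth is the number of divisions: log_7(117649) = 6

The recursion tree depth is log_7(117649) = 6. At each level, the problem size is divided by 7, so it takes 6 divisions to reduce to a base case of size 1. The algorithm makes 6 recursive calls at each level.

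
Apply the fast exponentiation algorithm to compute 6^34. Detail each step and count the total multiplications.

Computing 6^34 by squaring (build up from 6^1; each line after the first costs one multiplication):

6^1 = 6
6^2 = (6^1)^2 = 6^2 = 36
6^4 = (6^2)^2 = 36^2 = 1296
6^8 = (6^4)^2 = 1296^2 = 1679616
6^16 = (6^8)^2 = 1679616^2 = 2821109907456
6^17 = 6 * 6^16 = 6 * 2821109907456 = 16926659444736
6^34 = (6^17)^2 = 16926659444736^2 = 286511799958070431838109696

Result: 286511799958070431838109696
Multiplications needed: 6 (6 lines after 6^1)

6^34 = 286511799958070431838109696. Using exponentiation by squaring, this requires 6 multiplications. The key idea: if the exponent is even, square the half-power; if odd, multiply by the base once.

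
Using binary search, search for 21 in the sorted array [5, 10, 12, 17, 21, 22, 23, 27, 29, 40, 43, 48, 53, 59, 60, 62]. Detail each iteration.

Binary search for 21 in [5, 10, 12, 17, 21, 22, 23, 27, 29, 40, 43, 48, 53, 59, 60, 62]:

lo=0, hi=15, mid=7, arr[mid]=27 -> 27 > 21, search left half
lo=0, hi=6, mid=3, arr[mid]=17 -> 17 < 21, search right half
lo=4, hi=6, mid=5, arr[mid]=22 -> 22 > 21, search left half
lo=4, hi=4, mid=4, arr[mid]=21 -> Found target at index 4!

Binary search finds 21 at index 4 after 4 comparisons. The search repeatedly halves the search space by comparing with the middle element.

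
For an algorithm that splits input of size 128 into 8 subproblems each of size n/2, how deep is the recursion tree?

For divide and conquer with division factor 2:

Problem sizes at each level:
Level 0: 128
Level 1: 64
Level 2: 32
Level 3: 16
Level 4: 8
Level 5: 4
Level 6: 2
Level 7: 1

The root is level 0 and the size-1 base case is level 7 (the tree spans levels 0 through 7, i.e. 8 levels counting the root), so the depth is the number of divisions: log_2(128) = 7

The recursion tree depth is log_2(128) = 7. At each level, the problem size is divided by 2, so it takes 7 divisions to reduce to a base case of size 1. The algorithm makes 8 recursive calls at each level.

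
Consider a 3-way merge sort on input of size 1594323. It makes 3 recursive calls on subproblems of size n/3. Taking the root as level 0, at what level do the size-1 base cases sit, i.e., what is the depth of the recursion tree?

For divide and conquer with division factor 3:

Problem sizes at each level:
Level 0: 1594323
Level 1: 531441
Level 2: 177147
Level 3: 59049
Level 4: 19683
Level 5: 6561
Level 6: 2187
Level 7: 729
Level 8: 243
Level 9: 81
Level 10: 27
Level 11: 9
Level 12: 3
Level 13: 1

The root is level 0 and the size-1 base case is level 13 (the tree spans levels 0 through 13, i.e. 14 levels counting the root), so the depth is the number of divisions: log_3(1594323) = 13

The recursion tree depth is log_3(1594323) = 13. At each level, the problem size is divided by 3, so it takes 13 divisions to reduce to a base case of size 1. The algorithm makes 3 recursive calls at each level.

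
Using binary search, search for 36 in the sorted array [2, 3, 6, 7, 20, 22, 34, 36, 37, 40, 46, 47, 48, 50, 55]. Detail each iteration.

Binary search for 36 in [2, 3, 6, 7, 20, 22, 34, 36, 37, 40, 46, 47, 48, 50, 55]:

lo=0, hi=14, mid=7, arr[mid]=36 -> Found target at index 7!

Binary search finds 36 at index 7 after 1 comparisons. The search repeatedly halves the search space by comparing with the middle element.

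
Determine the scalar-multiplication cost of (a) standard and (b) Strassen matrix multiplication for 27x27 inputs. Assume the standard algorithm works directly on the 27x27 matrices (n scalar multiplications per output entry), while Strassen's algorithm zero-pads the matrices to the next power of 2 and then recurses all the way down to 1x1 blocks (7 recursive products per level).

Matrix multiplication for 27x27 matrices:

Strassen's algorithm requires power-of-2 dimensions. Pad 27x27 to 32x32 (next power of 2).

Standard algorithm: 27^3 = 19683 multiplications
Strassen's algorithm: 7^(log2(32)) = 7^5 = 16807 multiplications
Savings: 19683 - 16807 = 2876 multiplications

Standard: 19683 multiplications (27^3). Strassen: 16807 multiplications (7^5, after padding to 32x32). Strassen reduces 8 recursive multiplications to 7 at each level.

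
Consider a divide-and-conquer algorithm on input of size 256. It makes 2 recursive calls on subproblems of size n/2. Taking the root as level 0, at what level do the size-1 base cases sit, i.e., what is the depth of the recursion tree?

For divide and conquer with division factor 2:

Problem sizes at each level:
Level 0: 256
Level 1: 128
Level 2: 64
Level 3: 32
Level 4: 16
Level 5: 8
Level 6: 4
Level 7: 2
Level 8: 1

The root is level 0 and the size-1 base case is level 8 (the tree spans levels 0 through 8, i.e. 9 levels counting the root), so the depth is the number of divisions: log_2(256) = 8

The recursion tree depth is log_2(256) = 8. At each level, the problem size is divided by 2, so it takes 8 divisions to reduce to a base case of size 1. The algorithm makes 2 recursive calls at each level.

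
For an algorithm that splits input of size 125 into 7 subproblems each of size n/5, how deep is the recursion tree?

For divide and conquer with division factor 5:

Problem sizes at each level:
Level 0: 125
Level 1: 25
Level 2: 5
Level 3: 1

The root is level 0 and the size-1 base case is level 3 (the tree spans levels 0 through 3, i.e. 4 levels counting the root), so the depth is the number of divisions: log_5(125) = 3

The recursion tree depth is log_5(125) = 3. At each level, the problem size is divided by 5, so it takes 3 divisions to reduce to a base case of size 1. The algorithm makes 7 recursive calls at each level.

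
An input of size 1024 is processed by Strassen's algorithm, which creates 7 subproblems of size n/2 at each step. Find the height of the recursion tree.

For divide and conquer with division factor 2:

Problem sizes at each level:
Level 0: 1024
Level 1: 512
Level 2: 256
Level 3: 128
Level 4: 64
Level 5: 32
Level 6: 16
Level 7: 8
Level 8: 4
Level 9: 2
Level 10: 1

The root is level 0 and the size-1 base case is level 10 (the tree spans levels 0 through 10, i.e. 11 levels counting the root), so the depth is the number of divisions: log_2(1024) = 10

The recursion tree depth is log_2(1024) = 10. At each level, the problem size is divided by 2, so it takes 10 divisions to reduce to a base case of size 1. The algorithm makes 7 recursive calls at each level.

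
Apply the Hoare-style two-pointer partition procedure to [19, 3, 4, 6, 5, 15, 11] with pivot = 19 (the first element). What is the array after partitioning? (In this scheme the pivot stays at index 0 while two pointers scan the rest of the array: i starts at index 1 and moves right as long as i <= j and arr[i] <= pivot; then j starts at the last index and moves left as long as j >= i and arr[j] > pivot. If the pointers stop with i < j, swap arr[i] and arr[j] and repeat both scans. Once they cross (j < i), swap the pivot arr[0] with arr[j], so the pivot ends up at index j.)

Hoare-style two-pointer partition with pivot = 19:

Initial array: [19, 3, 4, 6, 5, 15, 11]

Pointers start at i = 1, j = 6.
i ends at 7, j ends at 6: the pointers have crossed (j < i), so scanning stops.

Swap pivot arr[0] with arr[6] to place pivot at position 6: [11, 3, 4, 6, 5, 15, 19]
Pivot position: 6

After partitioning with pivot 19, the array becomes [11, 3, 4, 6, 5, 15, 19]. The pivot is placed at index 6. All elements to the left of the pivot are <= 19, and all elements to the right are > 19.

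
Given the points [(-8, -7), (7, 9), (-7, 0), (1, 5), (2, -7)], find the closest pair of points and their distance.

Computing all pairwise distances among 5 points:

d((-8, -7), (7, 9)) = 21.9317
d((-8, -7), (-7, 0)) = 7.0711 <-- minimum
d((-8, -7), (1, 5)) = 15.0
d((-8, -7), (2, -7)) = 10.0
d((7, 9), (-7, 0)) = 16.6433
d((7, 9), (1, 5)) = 7.2111
d((7, 9), (2, -7)) = 16.7631
d((-7, 0), (1, 5)) = 9.434
d((-7, 0), (2, -7)) = 11.4018
d((1, 5), (2, -7)) = 12.0416

Closest pair: (-8, -7) and (-7, 0) with distance 7.0711

The closest pair is (-8, -7) and (-7, 0) with Euclidean distance 7.0711. For 5 points, brute-force pairwise comparison is shown above. For large n, the divide-and-conquer algorithm (sort by x, recurse on halves, check the dividing strip) achieves O(n log n).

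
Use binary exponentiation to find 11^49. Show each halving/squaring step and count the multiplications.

Computing 11^49 by squaring (build up from 11^1; each line after the first costs one multiplication):

11^1 = 11
11^2 = (11^1)^2 = 11^2 = 121
11^3 = 11 * 11^2 = 11 * 121 = 1331
11^6 = (11^3)^2 = 1331^2 = 1771561
11^12 = (11^6)^2 = 1771561^2 = 3138428376721
11^24 = (11^12)^2 = 3138428376721^2 = 9849732675807611094711841
11^48 = (11^24)^2 = 9849732675807611094711841^2 = 97017233784872162402203715694511008214034825609281
11^49 = 11 * 11^48 = 11 * 97017233784872162402203715694511008214034825609281 = 1067189571633593786424240872639621090354383081702091

Result: 1067189571633593786424240872639621090354383081702091
Multiplications needed: 7 (7 lines after 11^1)

11^49 = 1067189571633593786424240872639621090354383081702091. Using exponentiation by squaring, this requires 7 multiplications. The key idea: if the exponent is even, square the half-power; if odd, multiply by the base once.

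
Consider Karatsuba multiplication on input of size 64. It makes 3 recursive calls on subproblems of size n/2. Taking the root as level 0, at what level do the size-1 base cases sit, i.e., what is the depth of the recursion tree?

For divide and conquer with division factor 2:

Problem sizes at each level:
Level 0: 64
Level 1: 32
Level 2: 16
Level 3: 8
Level 4: 4
Level 5: 2
Level 6: 1

The root is level 0 and the size-1 base case is level 6 (the tree spans levels 0 through 6, i.e. 7 levels counting the root), so the depth is the number of divisions: log_2(64) = 6

The recursion tree depth is log_2(64) = 6. At each level, the problem size is divided by 2, so it takes 6 divisions to reduce to a base case of size 1. The algorithm makes 3 recursive calls at each level.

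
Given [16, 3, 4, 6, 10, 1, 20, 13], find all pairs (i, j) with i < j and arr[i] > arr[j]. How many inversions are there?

Finding inversions in [16, 3, 4, 6, 10, 1, 20, 13]:

(0, 1): arr[0]=16 > arr[1]=3
(0, 2): arr[0]=16 > arr[2]=4
(0, 3): arr[0]=16 > arr[3]=6
(0, 4): arr[0]=16 > arr[4]=10
(0, 5): arr[0]=16 > arr[5]=1
(0, 7): arr[0]=16 > arr[7]=13
(1, 5): arr[1]=3 > arr[5]=1
(2, 5): arr[2]=4 > arr[5]=1
(3, 5): arr[3]=6 > arr[5]=1
(4, 5): arr[4]=10 > arr[5]=1
(6, 7): arr[6]=20 > arr[7]=13

Total inversions: 11

The array has 11 inversion(s): (0,1), (0,2), (0,3), (0,4), (0,5), (0,7), (1,5), (2,5), (3,5), (4,5), (6,7). Each pair (i,j) satisfies i < j and arr[i] > arr[j].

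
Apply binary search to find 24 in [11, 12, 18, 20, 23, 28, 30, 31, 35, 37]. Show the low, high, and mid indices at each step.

Binary search for 24 in [11, 12, 18, 20, 23, 28, 30, 31, 35, 37]:

lo=0, hi=9, mid=4, arr[mid]=23 -> 23 < 24, search right half
lo=5, hi=9, mid=7, arr[mid]=31 -> 31 > 24, search left half
lo=5, hi=6, mid=5, arr[mid]=28 -> 28 > 24, search left half
lo=5 > hi=4, target 24 not found

Binary search determines that 24 is not in the array after 3 comparisons. The search space was exhausted without finding the target.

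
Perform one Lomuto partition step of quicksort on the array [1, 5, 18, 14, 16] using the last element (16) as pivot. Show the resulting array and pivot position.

Lomuto partition with pivot = 16:

Initial array: [1, 5, 18, 14, 16]

arr[0]=1 <= 16: swap with position 0, array becomes [1, 5, 18, 14, 16]
arr[1]=5 <= 16: swap with position 1, array becomes [1, 5, 18, 14, 16]
arr[2]=18 > 16: no swap
arr[3]=14 <= 16: swap with position 2, array becomes [1, 5, 14, 18, 16]

Place pivot at position 3: [1, 5, 14, 16, 18]
Pivot position: 3

After partitioning with pivot 16, the array becomes [1, 5, 14, 16, 18]. The pivot is placed at index 3. All elements to the left of the pivot are <= 16, and all elements to the right are > 16.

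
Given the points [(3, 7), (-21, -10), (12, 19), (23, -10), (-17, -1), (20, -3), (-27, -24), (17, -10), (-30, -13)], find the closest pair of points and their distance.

Computing all pairwise distances among 9 points:

d((3, 7), (-21, -10)) = 29.4109
d((3, 7), (12, 19)) = 15.0
d((3, 7), (23, -10)) = 26.2488
d((3, 7), (-17, -1)) = 21.5407
d((3, 7), (20, -3)) = 19.7231
d((3, 7), (-27, -24)) = 43.1393
d((3, 7), (17, -10)) = 22.0227
d((3, 7), (-30, -13)) = 38.5876
d((-21, -10), (12, 19)) = 43.9318
d((-21, -10), (23, -10)) = 44.0
d((-21, -10), (-17, -1)) = 9.8489
d((-21, -10), (20, -3)) = 41.5933
d((-21, -10), (-27, -24)) = 15.2315
d((-21, -10), (17, -10)) = 38.0
d((-21, -10), (-30, -13)) = 9.4868
d((12, 19), (23, -10)) = 31.0161
d((12, 19), (-17, -1)) = 35.2278
d((12, 19), (20, -3)) = 23.4094
d((12, 19), (-27, -24)) = 58.0517
d((12, 19), (17, -10)) = 29.4279
d((12, 19), (-30, -13)) = 52.8015
d((23, -10), (-17, -1)) = 41.0
d((23, -10), (20, -3)) = 7.6158
d((23, -10), (-27, -24)) = 51.923
d((23, -10), (17, -10)) = 6.0 <-- minimum
d((23, -10), (-30, -13)) = 53.0848
d((-17, -1), (20, -3)) = 37.054
d((-17, -1), (-27, -24)) = 25.0799
d((-17, -1), (17, -10)) = 35.171
d((-17, -1), (-30, -13)) = 17.6918
d((20, -3), (-27, -24)) = 51.4782
d((20, -3), (17, -10)) = 7.6158
d((20, -3), (-30, -13)) = 50.9902
d((-27, -24), (17, -10)) = 46.1736
d((-27, -24), (-30, -13)) = 11.4018
d((17, -10), (-30, -13)) = 47.0956

Closest pair: (23, -10) and (17, -10) with distance 6.0

The closest pair is (23, -10) and (17, -10) with Euclidean distance 6.0. For 9 points, brute-force pairwise comparison is shown above. For large n, the divide-and-conquer algorithm (sort by x, recurse on halves, check the dividing strip) achieves O(n log n).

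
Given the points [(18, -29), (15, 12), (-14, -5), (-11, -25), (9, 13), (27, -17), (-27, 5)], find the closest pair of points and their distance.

Computing all pairwise distances among 7 points:

d((18, -29), (15, 12)) = 41.1096
d((18, -29), (-14, -5)) = 40.0
d((18, -29), (-11, -25)) = 29.2746
d((18, -29), (9, 13)) = 42.9535
d((18, -29), (27, -17)) = 15.0
d((18, -29), (-27, 5)) = 56.4004
d((15, 12), (-14, -5)) = 33.6155
d((15, 12), (-11, -25)) = 45.2217
d((15, 12), (9, 13)) = 6.0828 <-- minimum
d((15, 12), (27, -17)) = 31.3847
d((15, 12), (-27, 5)) = 42.5793
d((-14, -5), (-11, -25)) = 20.2237
d((-14, -5), (9, 13)) = 29.2062
d((-14, -5), (27, -17)) = 42.72
d((-14, -5), (-27, 5)) = 16.4012
d((-11, -25), (9, 13)) = 42.9418
d((-11, -25), (27, -17)) = 38.833
d((-11, -25), (-27, 5)) = 34.0
d((9, 13), (27, -17)) = 34.9857
d((9, 13), (-27, 5)) = 36.8782
d((27, -17), (-27, 5)) = 58.3095

Closest pair: (15, 12) and (9, 13) with distance 6.0828

The closest pair is (15, 12) and (9, 13) with Euclidean distance 6.0828. For 7 points, brute-force pairwise comparison is shown above. For large n, the divide-and-conquer algorithm (sort by x, recurse on halves, check the dividing strip) achieves O(n log n).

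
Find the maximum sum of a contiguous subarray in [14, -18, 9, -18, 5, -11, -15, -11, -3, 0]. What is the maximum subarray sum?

Using Kadane's algorithm on [14, -18, 9, -18, 5, -11, -15, -11, -3, 0]:

Scanning through the array:
Position 1 (value -18): max_ending_here = -4, max_so_far = 14
Position 2 (value 9): max_ending_here = 9, max_so_far = 14
Position 3 (value -18): max_ending_here = -9, max_so_far = 14
Position 4 (value 5): max_ending_here = 5, max_so_far = 14
Position 5 (value -11): max_ending_here = -6, max_so_far = 14
Position 6 (value -15): max_ending_here = -15, max_so_far = 14
Position 7 (value -11): max_ending_here = -11, max_so_far = 14
Position 8 (value -3): max_ending_here = -3, max_so_far = 14
Position 9 (value 0): max_ending_here = 0, max_so_far = 14

Maximum subarray: [14]
Maximum sum: 14

The maximum subarray is [14] with sum 14. This subarray runs from index 0 to index 0.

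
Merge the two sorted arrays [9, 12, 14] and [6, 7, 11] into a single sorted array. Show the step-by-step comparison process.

Merging process:

Compare 9 vs 6: take 6 from right. Merged: [6]
Compare 9 vs 7: take 7 from right. Merged: [6, 7]
Compare 9 vs 11: take 9 from left. Merged: [6, 7, 9]
Compare 12 vs 11: take 11 from right. Merged: [6, 7, 9, 11]
Append remaining from left: [12, 14]. Merged: [6, 7, 9, 11, 12, 14]

Final merged array: [6, 7, 9, 11, 12, 14]
Total comparisons: 4

The merged array is [6, 7, 9, 11, 12, 14], requiring 4 comparisons. The merge step runs in O(n) time where n is the total number of elements.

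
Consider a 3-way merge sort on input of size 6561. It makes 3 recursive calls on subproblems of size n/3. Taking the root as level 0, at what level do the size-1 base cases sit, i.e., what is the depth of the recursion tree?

For divide and conquer with division factor 3:

Problem sizes at each level:
Level 0: 6561
Level 1: 2187
Level 2: 729
Level 3: 243
Level 4: 81
Level 5: 27
Level 6: 9
Level 7: 3
Level 8: 1

The root is level 0 and the size-1 base case is level 8 (the tree spans levels 0 through 8, i.e. 9 levels counting the root), so the depth is the number of divisions: log_3(6561) = 8

The recursion tree depth is log_3(6561) = 8. At each level, the problem size is divided by 3, so it takes 8 divisions to reduce to a base case of size 1. The algorithm makes 3 recursive calls at each level.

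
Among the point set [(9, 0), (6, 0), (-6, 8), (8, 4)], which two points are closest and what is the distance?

Computing all pairwise distances among 4 points:

d((9, 0), (6, 0)) = 3.0 <-- minimum
d((9, 0), (-6, 8)) = 17.0
d((9, 0), (8, 4)) = 4.1231
d((6, 0), (-6, 8)) = 14.4222
d((6, 0), (8, 4)) = 4.4721
d((-6, 8), (8, 4)) = 14.5602

Closest pair: (9, 0) and (6, 0) with distance 3.0

The closest pair is (9, 0) and (6, 0) with Euclidean distance 3.0. For 4 points, brute-force pairwise comparison is shown above. For large n, the divide-and-conquer algorithm (sort by x, recurse on halves, check the dividing strip) achieves O(n log n).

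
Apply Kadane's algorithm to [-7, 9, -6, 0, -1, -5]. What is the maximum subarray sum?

Using Kadane's algorithm on [-7, 9, -6, 0, -1, -5]:

Scanning through the array:
Position 1 (value 9): max_ending_here = 9, max_so_far = 9
Position 2 (value -6): max_ending_here = 3, max_so_far = 9
Position 3 (value 0): max_ending_here = 3, max_so_far = 9
Position 4 (value -1): max_ending_here = 2, max_so_far = 9
Position 5 (value -5): max_ending_here = -3, max_so_far = 9

Maximum subarray: [9]
Maximum sum: 9

The maximum subarray is [9] with sum 9. This subarray runs from index 1 to index 1.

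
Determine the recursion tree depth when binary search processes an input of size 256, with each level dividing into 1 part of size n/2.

For divide and conquer with division factor 2:

Problem sizes at each level:
Level 0: 256
Level 1: 128
Level 2: 64
Level 3: 32
Level 4: 16
Level 5: 8
Level 6: 4
Level 7: 2
Level 8: 1

The root is level 0 and the size-1 base case is level 8 (the tree spans levels 0 through 8, i.e. 9 levels counting the root), so the depth is the number of divisions: log_2(256) = 8

The recursion tree depth is log_2(256) = 8. At each level, the problem size is divided by 2, so it takes 8 divisions to reduce to a base case of size 1. The algorithm makes 1 recursive call at each level.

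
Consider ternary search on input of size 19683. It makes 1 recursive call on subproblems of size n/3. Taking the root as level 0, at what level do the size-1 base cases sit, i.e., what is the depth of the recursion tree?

For divide and conquer with division factor 3:

Problem sizes at each level:
Level 0: 19683
Level 1: 6561
Level 2: 2187
Level 3: 729
Level 4: 243
Level 5: 81
Level 6: 27
Level 7: 9
Level 8: 3
Level 9: 1

The root is level 0 and the size-1 base case is level 9 (the tree spans levels 0 through 9, i.e. 10 levels counting the root), so the depth is the number of divisions: log_3(19683) = 9

The recursion tree depth is log_3(19683) = 9. At each level, the problem size is divided by 3, so it takes 9 divisions to reduce to a base case of size 1. The algorithm makes 1 recursive call at each level.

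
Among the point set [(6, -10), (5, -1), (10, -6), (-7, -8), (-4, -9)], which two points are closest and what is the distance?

Computing all pairwise distances among 5 points:

d((6, -10), (5, -1)) = 9.0554
d((6, -10), (10, -6)) = 5.6569
d((6, -10), (-7, -8)) = 13.1529
d((6, -10), (-4, -9)) = 10.0499
d((5, -1), (10, -6)) = 7.0711
d((5, -1), (-7, -8)) = 13.8924
d((5, -1), (-4, -9)) = 12.0416
d((10, -6), (-7, -8)) = 17.1172
d((10, -6), (-4, -9)) = 14.3178
d((-7, -8), (-4, -9)) = 3.1623 <-- minimum

Closest pair: (-7, -8) and (-4, -9) with distance 3.1623

The closest pair is (-7, -8) and (-4, -9) with Euclidean distance 3.1623. For 5 points, brute-force pairwise comparison is shown above. For large n, the divide-and-conquer algorithm (sort by x, recurse on halves, check the dividing strip) achieves O(n log n).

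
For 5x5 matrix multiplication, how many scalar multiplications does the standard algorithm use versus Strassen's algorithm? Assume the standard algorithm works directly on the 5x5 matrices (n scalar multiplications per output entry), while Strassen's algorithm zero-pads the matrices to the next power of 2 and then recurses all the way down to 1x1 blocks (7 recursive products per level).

Matrix multiplication for 5x5 matrices:

Strassen's algorithm requires power-of-2 dimensions. Pad 5x5 to 8x8 (next power of 2).

Standard algorithm: 5^3 = 125 multiplications
Strassen's algorithm: 7^(log2(8)) = 7^3 = 343 multiplications
Difference: 125 - 343 = -218 (Strassen uses MORE here due to padding overhead — for small or just-over-power-of-2 n, padding can outweigh the per-level savings)

Standard: 125 multiplications (5^3). Strassen: 343 multiplications (7^3, after padding to 8x8). Strassen reduces 8 recursive multiplications to 7 at each level.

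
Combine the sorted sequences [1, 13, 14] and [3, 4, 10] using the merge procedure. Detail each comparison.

Merging process:

Compare 1 vs 3: take 1 from left. Merged: [1]
Compare 13 vs 3: take 3 from right. Merged: [1, 3]
Compare 13 vs 4: take 4 from right. Merged: [1, 3, 4]
Compare 13 vs 10: take 10 from right. Merged: [1, 3, 4, 10]
Append remaining from left: [13, 14]. Merged: [1, 3, 4, 10, 13, 14]

Final merged array: [1, 3, 4, 10, 13, 14]
Total comparisons: 4

The merged array is [1, 3, 4, 10, 13, 14], requiring 4 comparisons. The merge step runs in O(n) time where n is the total number of elements.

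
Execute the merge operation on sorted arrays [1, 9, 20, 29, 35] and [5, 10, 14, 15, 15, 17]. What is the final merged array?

Merging process:

Compare 1 vs 5: take 1 from left. Merged: [1]
Compare 9 vs 5: take 5 from right. Merged: [1, 5]
Compare 9 vs 10: take 9 from left. Merged: [1, 5, 9]
Compare 20 vs 10: take 10 from right. Merged: [1, 5, 9, 10]
Compare 20 vs 14: take 14 from right. Merged: [1, 5, 9, 10, 14]
Compare 20 vs 15: take 15 from right. Merged: [1, 5, 9, 10, 14, 15]
Compare 20 vs 15: take 15 from right. Merged: [1, 5, 9, 10, 14, 15, 15]
Compare 20 vs 17: take 17 from right. Merged: [1, 5, 9, 10, 14, 15, 15, 17]
Append remaining from left: [20, 29, 35]. Merged: [1, 5, 9, 10, 14, 15, 15, 17, 20, 29, 35]

Final merged array: [1, 5, 9, 10, 14, 15, 15, 17, 20, 29, 35]
Total comparisons: 8

The merged array is [1, 5, 9, 10, 14, 15, 15, 17, 20, 29, 35], requiring 8 comparisons. The merge step runs in O(n) time where n is the total number of elements.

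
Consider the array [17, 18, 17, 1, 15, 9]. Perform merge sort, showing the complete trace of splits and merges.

Merge sort trace:

Split: [17, 18, 17, 1, 15, 9] -> [17, 18, 17] and [1, 15, 9]
  Split: [17, 18, 17] -> [17] and [18, 17]
    Split: [18, 17] -> [18] and [17]
    Merge: [18] + [17] -> [17, 18]
  Merge: [17] + [17, 18] -> [17, 17, 18]
  Split: [1, 15, 9] -> [1] and [15, 9]
    Split: [15, 9] -> [15] and [9]
    Merge: [15] + [9] -> [9, 15]
  Merge: [1] + [9, 15] -> [1, 9, 15]
Merge: [17, 17, 18] + [1, 9, 15] -> [1, 9, 15, 17, 17, 18]

Final sorted array: [1, 9, 15, 17, 17, 18]

The merge sort proceeds by recursively splitting the array and merging sorted halves.
After all merges, the sorted array is [1, 9, 15, 17, 17, 18].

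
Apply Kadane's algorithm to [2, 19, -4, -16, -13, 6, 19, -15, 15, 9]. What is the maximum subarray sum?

Using Kadane's algorithm on [2, 19, -4, -16, -13, 6, 19, -15, 15, 9]:

Scanning through the array:
Position 1 (value 19): max_ending_here = 21, max_so_far = 21
Position 2 (value -4): max_ending_here = 17, max_so_far = 21
Position 3 (value -16): max_ending_here = 1, max_so_far = 21
Position 4 (value -13): max_ending_here = -12, max_so_far = 21
Position 5 (value 6): max_ending_here = 6, max_so_far = 21
Position 6 (value 19): max_ending_here = 25, max_so_far = 25
Position 7 (value -15): max_ending_here = 10, max_so_far = 25
Position 8 (value 15): max_ending_here = 25, max_so_far = 25
Position 9 (value 9): max_ending_here = 34, max_so_far = 34

Maximum subarray: [6, 19, -15, 15, 9]
Maximum sum: 34

The maximum subarray is [6, 19, -15, 15, 9] with sum 34. This subarray runs from index 5 to index 9.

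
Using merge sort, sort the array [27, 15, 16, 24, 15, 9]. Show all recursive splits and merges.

Merge sort trace:

Split: [27, 15, 16, 24, 15, 9] -> [27, 15, 16] and [24, 15, 9]
  Split: [27, 15, 16] -> [27] and [15, 16]
    Split: [15, 16] -> [15] and [16]
    Merge: [15] + [16] -> [15, 16]
  Merge: [27] + [15, 16] -> [15, 16, 27]
  Split: [24, 15, 9] -> [24] and [15, 9]
    Split: [15, 9] -> [15] and [9]
    Merge: [15] + [9] -> [9, 15]
  Merge: [24] + [9, 15] -> [9, 15, 24]
Merge: [15, 16, 27] + [9, 15, 24] -> [9, 15, 15, 16, 24, 27]

Final sorted array: [9, 15, 15, 16, 24, 27]

The merge sort proceeds by recursively splitting the array and merging sorted halves.
After all merges, the sorted array is [9, 15, 15, 16, 24, 27].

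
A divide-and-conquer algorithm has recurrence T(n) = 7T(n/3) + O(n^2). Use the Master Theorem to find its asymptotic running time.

Master Theorem for T(n) = 7T(n/3) + O(n^2):

a = 7, b = 3, c = 2
log_b(a) = log_3(7) = 1.7712

Case 3: c = 2 > log_3(7) = 1.7712
T(n) = O(n^2) = O(n^2)

For T(n) = 7T(n/3) + O(n^2): log_3(7) = 1.7712. This is Case 3 of the Master Theorem (c > log_b(a), work dominated by root), giving O(n^2).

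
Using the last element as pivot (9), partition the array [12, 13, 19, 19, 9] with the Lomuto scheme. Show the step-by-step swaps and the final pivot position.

Lomuto partition with pivot = 9:

Initial array: [12, 13, 19, 19, 9]

arr[0]=12 > 9: no swap
arr[1]=13 > 9: no swap
arr[2]=19 > 9: no swap
arr[3]=19 > 9: no swap

Place pivot at position 0: [9, 13, 19, 19, 12]
Pivot position: 0

After partitioning with pivot 9, the array becomes [9, 13, 19, 19, 12]. The pivot is placed at index 0. All elements to the left of the pivot are <= 9, and all elements to the right are > 9.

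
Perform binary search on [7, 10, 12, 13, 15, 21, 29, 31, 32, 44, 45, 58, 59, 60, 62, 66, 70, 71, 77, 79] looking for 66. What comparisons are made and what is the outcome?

Binary search for 66 in [7, 10, 12, 13, 15, 21, 29, 31, 32, 44, 45, 58, 59, 60, 62, 66, 70, 71, 77, 79]:

lo=0, hi=19, mid=9, arr[mid]=44 -> 44 < 66, search right half
lo=10, hi=19, mid=14, arr[mid]=62 -> 62 < 66, search right half
lo=15, hi=19, mid=17, arr[mid]=71 -> 71 > 66, search left half
lo=15, hi=16, mid=15, arr[mid]=66 -> Found target at index 15!

Binary search finds 66 at index 15 after 4 comparisons. The search repeatedly halves the search space by comparing with the middle element.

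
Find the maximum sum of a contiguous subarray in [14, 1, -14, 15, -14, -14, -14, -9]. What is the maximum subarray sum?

Using Kadane's algorithm on [14, 1, -14, 15, -14, -14, -14, -9]:

Scanning through the array:
Position 1 (value 1): max_ending_here = 15, max_so_far = 15
Position 2 (value -14): max_ending_here = 1, max_so_far = 15
Position 3 (value 15): max_ending_here = 16, max_so_far = 16
Position 4 (value -14): max_ending_here = 2, max_so_far = 16
Position 5 (value -14): max_ending_here = -12, max_so_far = 16
Position 6 (value -14): max_ending_here = -14, max_so_far = 16
Position 7 (value -9): max_ending_here = -9, max_so_far = 16

Maximum subarray: [14, 1, -14, 15]
Maximum sum: 16

The maximum subarray is [14, 1, -14, 15] with sum 16. This subarray runs from index 0 to index 3.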